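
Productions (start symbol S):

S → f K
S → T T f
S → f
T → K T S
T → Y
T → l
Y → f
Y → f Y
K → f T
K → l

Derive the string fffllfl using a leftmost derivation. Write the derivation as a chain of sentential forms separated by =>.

S => fK   [S → f K]
fK => ffT   [K → f T]
ffT => ffKTS   [T → K T S]
ffKTS => fffTTS   [K → f T]
fffTTS => ffflTS   [T → l]
ffflTS => fffllS   [T → l]
fffllS => fffllfK   [S → f K]
fffllfK => fffllfl   [K → l]

S => fK => ffT => ffKTS => fffTTS => ffflTS => fffllS => fffllfK => fffllfl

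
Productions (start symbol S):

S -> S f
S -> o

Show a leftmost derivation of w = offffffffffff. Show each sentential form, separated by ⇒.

S ⇒ Sf   [S -> S f]
Sf ⇒ Sff   [S -> S f]
Sff ⇒ Sfff   [S -> S f]
Sfff ⇒ Sffff   [S -> S f]
Sffff ⇒ Sfffff   [S -> S f]
Sfffff ⇒ Sffffff   [S -> S f]
Sffffff ⇒ Sfffffff   [S -> S f]
Sfffffff ⇒ Sffffffff   [S -> S f]
Sffffffff ⇒ Sfffffffff   [S -> S f]
Sfffffffff ⇒ Sffffffffff   [S -> S f]
Sffffffffff ⇒ Sfffffffffff   [S -> S f]
Sfffffffffff ⇒ Sffffffffffff   [S -> S f]
Sffffffffffff ⇒ offffffffffff   [S -> o]

S ⇒ Sf ⇒ Sff ⇒ Sfff ⇒ Sffff ⇒ Sfffff ⇒ Sffffff ⇒ Sfffffff ⇒ Sffffffff ⇒ Sfffffffff ⇒ Sffffffffff ⇒ Sfffffffffff ⇒ Sffffffffffff ⇒ offffffffffff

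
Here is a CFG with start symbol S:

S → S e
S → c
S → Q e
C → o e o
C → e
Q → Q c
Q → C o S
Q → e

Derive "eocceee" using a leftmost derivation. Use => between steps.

S => Se => See => Qeee => Qceee => CoSceee => eoSceee => eocceee

S => Se   [S → S e]
Se => See   [S → S e]
See => Qeee   [S → Q e]
Qeee => Qceee   [Q → Q c]
Qceee => CoSceee   [Q → C o S]
CoSceee => eoSceee   [C → e]
eoSceee => eocceee   [S → c]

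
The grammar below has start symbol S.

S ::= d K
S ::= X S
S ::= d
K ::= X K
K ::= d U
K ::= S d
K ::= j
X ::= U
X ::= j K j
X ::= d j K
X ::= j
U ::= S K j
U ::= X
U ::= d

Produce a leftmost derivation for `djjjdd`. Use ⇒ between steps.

S ⇒ dK   [S ::= d K]
dK ⇒ dSd   [K ::= S d]
dSd ⇒ dXSd   [S ::= X S]
dXSd ⇒ djKjSd   [X ::= j K j]
djKjSd ⇒ djjjSd   [K ::= j]
djjjSd ⇒ djjjdd   [S ::= d]

S⇒dK⇒dSd⇒dXSd⇒djKjSd⇒djjjSd⇒djjjdd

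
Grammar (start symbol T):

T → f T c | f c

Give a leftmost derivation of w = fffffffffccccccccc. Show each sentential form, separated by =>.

T => fTc   [T → f T c]
fTc => ffTcc   [T → f T c]
ffTcc => fffTccc   [T → f T c]
fffTccc => ffffTcccc   [T → f T c]
ffffTcccc => fffffTccccc   [T → f T c]
fffffTccccc => ffffffTcccccc   [T → f T c]
ffffffTcccccc => fffffffTccccccc   [T → f T c]
fffffffTccccccc => ffffffffTcccccccc   [T → f T c]
ffffffffTcccccccc => fffffffffccccccccc   [T → f c]

T=>fTc=>ffTcc=>fffTccc=>ffffTcccc=>fffffTccccc=>ffffffTcccccc=>fffffffTccccccc=>ffffffffTcccccccc=>fffffffffccccccccc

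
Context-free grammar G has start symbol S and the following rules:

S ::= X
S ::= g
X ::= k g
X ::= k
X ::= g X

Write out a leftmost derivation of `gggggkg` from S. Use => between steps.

S => X => gX => ggX => gggX => ggggX => gggggX => gggggkg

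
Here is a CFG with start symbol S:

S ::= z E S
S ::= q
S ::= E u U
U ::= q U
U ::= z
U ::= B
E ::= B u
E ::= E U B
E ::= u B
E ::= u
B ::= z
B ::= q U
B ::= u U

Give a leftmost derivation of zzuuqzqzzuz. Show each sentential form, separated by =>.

S => zES   [S ::= z E S]
zES => zBuS   [E ::= B u]
zBuS => zzuS   [B ::= z]
zzuS => zzuEuU   [S ::= E u U]
zzuEuU => zzuEUBuU   [E ::= E U B]
zzuEUBuU => zzuuBUBuU   [E ::= u B]
zzuuBUBuU => zzuuqUUBuU   [B ::= q U]
zzuuqUUBuU => zzuuqBUBuU   [U ::= B]
zzuuqBUBuU => zzuuqzUBuU   [B ::= z]
zzuuqzUBuU => zzuuqzBBuU   [U ::= B]
zzuuqzBBuU => zzuuqzqUBuU   [B ::= q U]
zzuuqzqUBuU => zzuuqzqzBuU   [U ::= z]
zzuuqzqzBuU => zzuuqzqzzuU   [B ::= z]
zzuuqzqzzuU => zzuuqzqzzuz   [U ::= z]

S => zES => zBuS => zzuS => zzuEuU => zzuEUBuU => zzuuBUBuU => zzuuqUUBuU => zzuuqBUBuU => zzuuqzUBuU => zzuuqzBBuU => zzuuqzqUBuU => zzuuqzqzBuU => zzuuqzqzzuU => zzuuqzqzzuz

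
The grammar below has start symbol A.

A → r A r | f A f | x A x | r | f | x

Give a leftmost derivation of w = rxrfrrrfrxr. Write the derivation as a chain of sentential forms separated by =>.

A => rAr   [A → r A r]
rAr => rxAxr   [A → x A x]
rxAxr => rxrArxr   [A → r A r]
rxrArxr => rxrfAfrxr   [A → f A f]
rxrfAfrxr => rxrfrArfrxr   [A → r A r]
rxrfrArfrxr => rxrfrrrfrxr   [A → r]

A => rAr => rxAxr => rxrArxr => rxrfAfrxr => rxrfrArfrxr => rxrfrrrfrxr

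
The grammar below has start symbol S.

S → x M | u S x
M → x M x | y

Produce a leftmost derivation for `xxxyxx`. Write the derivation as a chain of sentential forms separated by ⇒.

S⇒xM⇒xxMx⇒xxxMxx⇒xxxyxx

S ⇒ xM   [S → x M]
xM ⇒ xxMx   [M → x M x]
xxMx ⇒ xxxMxx   [M → x M x]
xxxMxx ⇒ xxxyxx   [M → y]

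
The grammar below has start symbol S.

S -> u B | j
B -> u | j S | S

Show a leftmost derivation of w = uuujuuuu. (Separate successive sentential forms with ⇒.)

S ⇒ uB   [S -> u B]
uB ⇒ uS   [B -> S]
uS ⇒ uuB   [S -> u B]
uuB ⇒ uuS   [B -> S]
uuS ⇒ uuuB   [S -> u B]
uuuB ⇒ uuujS   [B -> j S]
uuujS ⇒ uuujuB   [S -> u B]
uuujuB ⇒ uuujuS   [B -> S]
uuujuS ⇒ uuujuuB   [S -> u B]
uuujuuB ⇒ uuujuuS   [B -> S]
uuujuuS ⇒ uuujuuuB   [S -> u B]
uuujuuuB ⇒ uuujuuuu   [B -> u]

S⇒uB⇒uS⇒uuB⇒uuS⇒uuuB⇒uuujS⇒uuujuB⇒uuujuS⇒uuujuuB⇒uuujuuS⇒uuujuuuB⇒uuujuuuu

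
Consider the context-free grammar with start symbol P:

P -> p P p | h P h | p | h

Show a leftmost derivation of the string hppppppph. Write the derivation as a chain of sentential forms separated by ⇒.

P ⇒ hPh ⇒ hpPph ⇒ hppPpph ⇒ hpppPppph ⇒ hppppppph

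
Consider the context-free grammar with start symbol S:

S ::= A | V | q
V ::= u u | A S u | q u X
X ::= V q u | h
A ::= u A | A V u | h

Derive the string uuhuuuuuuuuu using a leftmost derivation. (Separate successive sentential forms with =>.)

S => A   [S ::= A]
A => uA   [A ::= u A]
uA => uAVu   [A ::= A V u]
uAVu => uAVuVu   [A ::= A V u]
uAVuVu => uuAVuVu   [A ::= u A]
uuAVuVu => uuAVuVuVu   [A ::= A V u]
uuAVuVuVu => uuhVuVuVu   [A ::= h]
uuhVuVuVu => uuhuuuVuVu   [V ::= u u]
uuhuuuVuVu => uuhuuuuuuVu   [V ::= u u]
uuhuuuuuuVu => uuhuuuuuuuuu   [V ::= u u]

S => A => uA => uAVu => uAVuVu => uuAVuVu => uuAVuVuVu => uuhVuVuVu => uuhuuuVuVu => uuhuuuuuuVu => uuhuuuuuuuuu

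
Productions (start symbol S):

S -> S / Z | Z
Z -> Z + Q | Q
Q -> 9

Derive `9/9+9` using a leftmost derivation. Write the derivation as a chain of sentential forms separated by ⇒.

S ⇒ S/Z ⇒ Z/Z ⇒ Q/Z ⇒ 9/Z ⇒ 9/Z+Q ⇒ 9/Q+Q ⇒ 9/9+Q ⇒ 9/9+9

S ⇒ S/Z   [S -> S / Z]
S/Z ⇒ Z/Z   [S -> Z]
Z/Z ⇒ Q/Z   [Z -> Q]
Q/Z ⇒ 9/Z   [Q -> 9]
9/Z ⇒ 9/Z+Q   [Z -> Z + Q]
9/Z+Q ⇒ 9/Q+Q   [Z -> Q]
9/Q+Q ⇒ 9/9+Q   [Q -> 9]
9/9+Q ⇒ 9/9+9   [Q -> 9]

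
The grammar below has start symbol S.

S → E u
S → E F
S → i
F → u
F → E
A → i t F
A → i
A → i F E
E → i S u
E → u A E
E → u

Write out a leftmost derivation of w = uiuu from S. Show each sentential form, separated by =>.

S => EF => uAEF => uiEF => uiuF => uiuE => uiuu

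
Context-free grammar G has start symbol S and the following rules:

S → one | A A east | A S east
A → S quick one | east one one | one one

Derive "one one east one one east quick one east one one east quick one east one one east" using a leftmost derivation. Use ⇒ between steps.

S ⇒ A A east ⇒ S quick one A east ⇒ A A east quick one A east ⇒ S quick one A east quick one A east ⇒ A A east quick one A east quick one A east ⇒ one one A east quick one A east quick one A east ⇒ one one east one one east quick one A east quick one A east ⇒ one one east one one east quick one east one one east quick one A east ⇒ one one east one one east quick one east one one east quick one east one one east

S ⇒ A A east   [S → A A east]
A A east ⇒ S quick one A east   [A → S quick one]
S quick one A east ⇒ A A east quick one A east   [S → A A east]
A A east quick one A east ⇒ S quick one A east quick one A east   [A → S quick one]
S quick one A east quick one A east ⇒ A A east quick one A east quick one A east   [S → A A east]
A A east quick one A east quick one A east ⇒ one one A east quick one A east quick one A east   [A → one one]
one one A east quick one A east quick one A east ⇒ one one east one one east quick one A east quick one A east   [A → east one one]
one one east one one east quick one A east quick one A east ⇒ one one east one one east quick one east one one east quick one A east   [A → east one one]
one one east one one east quick one east one one east quick one A east ⇒ one one east one one east quick one east one one east quick one east one one east   [A → east one one]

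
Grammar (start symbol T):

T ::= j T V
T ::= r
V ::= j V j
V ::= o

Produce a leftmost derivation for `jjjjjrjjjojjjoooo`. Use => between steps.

T => jTV   [T ::= j T V]
jTV => jjTVV   [T ::= j T V]
jjTVV => jjjTVVV   [T ::= j T V]
jjjTVVV => jjjjTVVVV   [T ::= j T V]
jjjjTVVVV => jjjjjTVVVVV   [T ::= j T V]
jjjjjTVVVVV => jjjjjrVVVVV   [T ::= r]
jjjjjrVVVVV => jjjjjrjVjVVVV   [V ::= j V j]
jjjjjrjVjVVVV => jjjjjrjjVjjVVVV   [V ::= j V j]
jjjjjrjjVjjVVVV => jjjjjrjjjVjjjVVVV   [V ::= j V j]
jjjjjrjjjVjjjVVVV => jjjjjrjjjojjjVVVV   [V ::= o]
jjjjjrjjjojjjVVVV => jjjjjrjjjojjjoVVV   [V ::= o]
jjjjjrjjjojjjoVVV => jjjjjrjjjojjjooVV   [V ::= o]
jjjjjrjjjojjjooVV => jjjjjrjjjojjjoooV   [V ::= o]
jjjjjrjjjojjjoooV => jjjjjrjjjojjjoooo   [V ::= o]

T => jTV => jjTVV => jjjTVVV => jjjjTVVVV => jjjjjTVVVVV => jjjjjrVVVVV => jjjjjrjVjVVVV => jjjjjrjjVjjVVVV => jjjjjrjjjVjjjVVVV => jjjjjrjjjojjjVVVV => jjjjjrjjjojjjoVVV => jjjjjrjjjojjjooVV => jjjjjrjjjojjjoooV => jjjjjrjjjojjjoooo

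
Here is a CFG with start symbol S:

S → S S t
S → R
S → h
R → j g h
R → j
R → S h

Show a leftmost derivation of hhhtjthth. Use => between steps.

S => R   [S → R]
R => Sh   [R → S h]
Sh => SSth   [S → S S t]
SSth => SStSth   [S → S S t]
SStSth => SStStSth   [S → S S t]
SStStSth => RStStSth   [S → R]
RStStSth => ShStStSth   [R → S h]
ShStStSth => hhStStSth   [S → h]
hhStStSth => hhhtStSth   [S → h]
hhhtStSth => hhhtRtSth   [S → R]
hhhtRtSth => hhhtjtSth   [R → j]
hhhtjtSth => hhhtjthth   [S → h]

S => R => Sh => SSth => SStSth => SStStSth => RStStSth => ShStStSth => hhStStSth => hhhtStSth => hhhtRtSth => hhhtjtSth => hhhtjthth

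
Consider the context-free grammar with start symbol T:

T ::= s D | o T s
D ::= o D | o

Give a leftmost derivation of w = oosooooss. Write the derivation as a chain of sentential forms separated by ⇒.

T ⇒ oTs   [T ::= o T s]
oTs ⇒ ooTss   [T ::= o T s]
ooTss ⇒ oosDss   [T ::= s D]
oosDss ⇒ oosoDss   [D ::= o D]
oosoDss ⇒ oosooDss   [D ::= o D]
oosooDss ⇒ oosoooDss   [D ::= o D]
oosoooDss ⇒ oosooooss   [D ::= o]

T ⇒ oTs ⇒ ooTss ⇒ oosDss ⇒ oosoDss ⇒ oosooDss ⇒ oosoooDss ⇒ oosooooss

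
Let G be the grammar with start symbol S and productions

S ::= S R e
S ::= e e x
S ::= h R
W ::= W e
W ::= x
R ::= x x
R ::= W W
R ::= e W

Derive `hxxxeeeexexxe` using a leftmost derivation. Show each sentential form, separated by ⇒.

S⇒SRe⇒SReRe⇒hRReRe⇒hWWReRe⇒hxWReRe⇒hxxReRe⇒hxxWWeRe⇒hxxWeWeRe⇒hxxWeeWeRe⇒hxxWeeeWeRe⇒hxxWeeeeWeRe⇒hxxxeeeeWeRe⇒hxxxeeeexeRe⇒hxxxeeeexexxe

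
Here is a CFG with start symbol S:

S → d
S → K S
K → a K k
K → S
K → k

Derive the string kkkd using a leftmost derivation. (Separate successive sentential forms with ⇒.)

S ⇒ KS ⇒ kS ⇒ kKS ⇒ kkS ⇒ kkKS ⇒ kkkS ⇒ kkkd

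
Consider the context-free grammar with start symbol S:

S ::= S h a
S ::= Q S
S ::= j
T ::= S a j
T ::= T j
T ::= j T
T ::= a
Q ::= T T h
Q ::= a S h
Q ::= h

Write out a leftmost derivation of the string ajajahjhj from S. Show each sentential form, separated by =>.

S => QS   [S ::= Q S]
QS => aShS   [Q ::= a S h]
aShS => aQShS   [S ::= Q S]
aQShS => aTThShS   [Q ::= T T h]
aTThShS => aSajThShS   [T ::= S a j]
aSajThShS => ajajThShS   [S ::= j]
ajajThShS => ajajahShS   [T ::= a]
ajajahShS => ajajahjhS   [S ::= j]
ajajahjhS => ajajahjhj   [S ::= j]

S => QS => aShS => aQShS => aTThShS => aSajThShS => ajajThShS => ajajahShS => ajajahjhS => ajajahjhj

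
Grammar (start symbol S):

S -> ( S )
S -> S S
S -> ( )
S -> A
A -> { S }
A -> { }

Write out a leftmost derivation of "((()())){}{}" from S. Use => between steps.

S => SS   [S -> S S]
SS => (S)S   [S -> ( S )]
(S)S => ((S))S   [S -> ( S )]
((S))S => ((SS))S   [S -> S S]
((SS))S => ((()S))S   [S -> ( )]
((()S))S => ((()()))S   [S -> ( )]
((()()))S => ((()()))SS   [S -> S S]
((()()))SS => ((()()))AS   [S -> A]
((()()))AS => ((()())){}S   [A -> { }]
((()())){}S => ((()())){}A   [S -> A]
((()())){}A => ((()())){}{}   [A -> { }]

S => SS => (S)S => ((S))S => ((SS))S => ((()S))S => ((()()))S => ((()()))SS => ((()()))AS => ((()())){}S => ((()())){}A => ((()())){}{}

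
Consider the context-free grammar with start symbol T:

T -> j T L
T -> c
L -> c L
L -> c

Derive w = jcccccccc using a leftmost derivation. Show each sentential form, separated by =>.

T => jTL   [T -> j T L]
jTL => jcL   [T -> c]
jcL => jccL   [L -> c L]
jccL => jcccL   [L -> c L]
jcccL => jccccL   [L -> c L]
jccccL => jcccccL   [L -> c L]
jcccccL => jccccccL   [L -> c L]
jccccccL => jcccccccL   [L -> c L]
jcccccccL => jcccccccc   [L -> c]

T=>jTL=>jcL=>jccL=>jcccL=>jccccL=>jcccccL=>jccccccL=>jcccccccL=>jcccccccc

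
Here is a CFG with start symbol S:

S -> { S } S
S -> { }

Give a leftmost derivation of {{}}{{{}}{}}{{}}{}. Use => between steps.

S => {S}S => {{}}S => {{}}{S}S => {{}}{{S}S}S => {{}}{{{}}S}S => {{}}{{{}}{}}S => {{}}{{{}}{}}{S}S => {{}}{{{}}{}}{{}}S => {{}}{{{}}{}}{{}}{}

S => {S}S   [S -> { S } S]
{S}S => {{}}S   [S -> { }]
{{}}S => {{}}{S}S   [S -> { S } S]
{{}}{S}S => {{}}{{S}S}S   [S -> { S } S]
{{}}{{S}S}S => {{}}{{{}}S}S   [S -> { }]
{{}}{{{}}S}S => {{}}{{{}}{}}S   [S -> { }]
{{}}{{{}}{}}S => {{}}{{{}}{}}{S}S   [S -> { S } S]
{{}}{{{}}{}}{S}S => {{}}{{{}}{}}{{}}S   [S -> { }]
{{}}{{{}}{}}{{}}S => {{}}{{{}}{}}{{}}{}   [S -> { }]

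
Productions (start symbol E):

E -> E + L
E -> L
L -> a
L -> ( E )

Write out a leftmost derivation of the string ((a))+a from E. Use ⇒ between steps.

E⇒E+L⇒L+L⇒(E)+L⇒(L)+L⇒((E))+L⇒((L))+L⇒((a))+L⇒((a))+a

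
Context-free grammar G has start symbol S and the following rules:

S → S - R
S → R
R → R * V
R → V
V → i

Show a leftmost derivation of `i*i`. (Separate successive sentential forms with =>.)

S => R => R*V => V*V => i*V => i*i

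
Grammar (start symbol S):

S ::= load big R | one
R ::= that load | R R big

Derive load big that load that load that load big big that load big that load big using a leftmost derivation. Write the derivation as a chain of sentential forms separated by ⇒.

S ⇒ load big R ⇒ load big R R big ⇒ load big R R big R big ⇒ load big R R big R big R big ⇒ load big that load R big R big R big ⇒ load big that load R R big big R big R big ⇒ load big that load that load R big big R big R big ⇒ load big that load that load that load big big R big R big ⇒ load big that load that load that load big big that load big R big ⇒ load big that load that load that load big big that load big that load big

S ⇒ load big R   [S ::= load big R]
load big R ⇒ load big R R big   [R ::= R R big]
load big R R big ⇒ load big R R big R big   [R ::= R R big]
load big R R big R big ⇒ load big R R big R big R big   [R ::= R R big]
load big R R big R big R big ⇒ load big that load R big R big R big   [R ::= that load]
load big that load R big R big R big ⇒ load big that load R R big big R big R big   [R ::= R R big]
load big that load R R big big R big R big ⇒ load big that load that load R big big R big R big   [R ::= that load]
load big that load that load R big big R big R big ⇒ load big that load that load that load big big R big R big   [R ::= that load]
load big that load that load that load big big R big R big ⇒ load big that load that load that load big big that load big R big   [R ::= that load]
load big that load that load that load big big that load big R big ⇒ load big that load that load that load big big that load big that load big   [R ::= that load]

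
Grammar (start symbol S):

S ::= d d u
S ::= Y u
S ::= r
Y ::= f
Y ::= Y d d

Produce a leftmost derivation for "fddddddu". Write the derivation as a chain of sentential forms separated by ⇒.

S ⇒ Yu   [S ::= Y u]
Yu ⇒ Yddu   [Y ::= Y d d]
Yddu ⇒ Yddddu   [Y ::= Y d d]
Yddddu ⇒ Yddddddu   [Y ::= Y d d]
Yddddddu ⇒ fddddddu   [Y ::= f]

S ⇒ Yu ⇒ Yddu ⇒ Yddddu ⇒ Yddddddu ⇒ fddddddu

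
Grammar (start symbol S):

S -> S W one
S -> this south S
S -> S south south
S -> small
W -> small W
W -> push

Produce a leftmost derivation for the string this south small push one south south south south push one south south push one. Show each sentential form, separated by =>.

S => this south S   [S -> this south S]
this south S => this south S W one   [S -> S W one]
this south S W one => this south S south south W one   [S -> S south south]
this south S south south W one => this south S W one south south W one   [S -> S W one]
this south S W one south south W one => this south S south south W one south south W one   [S -> S south south]
this south S south south W one south south W one => this south S south south south south W one south south W one   [S -> S south south]
this south S south south south south W one south south W one => this south S W one south south south south W one south south W one   [S -> S W one]
this south S W one south south south south W one south south W one => this south small W one south south south south W one south south W one   [S -> small]
this south small W one south south south south W one south south W one => this south small push one south south south south W one south south W one   [W -> push]
this south small push one south south south south W one south south W one => this south small push one south south south south push one south south W one   [W -> push]
this south small push one south south south south push one south south W one => this south small push one south south south south push one south south push one   [W -> push]

S => this south S => this south S W one => this south S south south W one => this south S W one south south W one => this south S south south W one south south W one => this south S south south south south W one south south W one => this south S W one south south south south W one south south W one => this south small W one south south south south W one south south W one => this south small push one south south south south W one south south W one => this south small push one south south south south push one south south W one => this south small push one south south south south push one south south push one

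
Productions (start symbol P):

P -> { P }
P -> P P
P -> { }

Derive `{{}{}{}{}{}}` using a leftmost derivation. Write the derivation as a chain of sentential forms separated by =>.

P => {P} => {PP} => {PPP} => {PPPP} => {PPPPP} => {{}PPPP} => {{}{}PPP} => {{}{}{}PP} => {{}{}{}{}P} => {{}{}{}{}{}}

P => {P}   [P -> { P }]
{P} => {PP}   [P -> P P]
{PP} => {PPP}   [P -> P P]
{PPP} => {PPPP}   [P -> P P]
{PPPP} => {PPPPP}   [P -> P P]
{PPPPP} => {{}PPPP}   [P -> { }]
{{}PPPP} => {{}{}PPP}   [P -> { }]
{{}{}PPP} => {{}{}{}PP}   [P -> { }]
{{}{}{}PP} => {{}{}{}{}P}   [P -> { }]
{{}{}{}{}P} => {{}{}{}{}{}}   [P -> { }]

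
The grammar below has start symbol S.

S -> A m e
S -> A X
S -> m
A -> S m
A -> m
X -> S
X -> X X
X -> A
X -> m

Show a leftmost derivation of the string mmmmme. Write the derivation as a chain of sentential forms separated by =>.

S=>Ame=>Smme=>AXmme=>SmXmme=>mmXmme=>mmSmme=>mmmmme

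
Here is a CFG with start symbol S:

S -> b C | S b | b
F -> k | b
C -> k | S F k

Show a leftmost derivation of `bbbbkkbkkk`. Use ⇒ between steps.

S ⇒ bC   [S -> b C]
bC ⇒ bSFk   [C -> S F k]
bSFk ⇒ bbCFk   [S -> b C]
bbCFk ⇒ bbSFkFk   [C -> S F k]
bbSFkFk ⇒ bbbCFkFk   [S -> b C]
bbbCFkFk ⇒ bbbSFkFkFk   [C -> S F k]
bbbSFkFkFk ⇒ bbbbFkFkFk   [S -> b]
bbbbFkFkFk ⇒ bbbbkkFkFk   [F -> k]
bbbbkkFkFk ⇒ bbbbkkbkFk   [F -> b]
bbbbkkbkFk ⇒ bbbbkkbkkk   [F -> k]

S ⇒ bC ⇒ bSFk ⇒ bbCFk ⇒ bbSFkFk ⇒ bbbCFkFk ⇒ bbbSFkFkFk ⇒ bbbbFkFkFk ⇒ bbbbkkFkFk ⇒ bbbbkkbkFk ⇒ bbbbkkbkkk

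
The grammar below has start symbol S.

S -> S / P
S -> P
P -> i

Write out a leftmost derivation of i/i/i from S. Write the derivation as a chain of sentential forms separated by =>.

S=>S/P=>S/P/P=>P/P/P=>i/P/P=>i/i/P=>i/i/i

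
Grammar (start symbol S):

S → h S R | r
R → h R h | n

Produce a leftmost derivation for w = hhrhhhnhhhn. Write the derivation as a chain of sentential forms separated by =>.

S => hSR   [S → h S R]
hSR => hhSRR   [S → h S R]
hhSRR => hhrRR   [S → r]
hhrRR => hhrhRhR   [R → h R h]
hhrhRhR => hhrhhRhhR   [R → h R h]
hhrhhRhhR => hhrhhhRhhhR   [R → h R h]
hhrhhhRhhhR => hhrhhhnhhhR   [R → n]
hhrhhhnhhhR => hhrhhhnhhhn   [R → n]

S => hSR => hhSRR => hhrRR => hhrhRhR => hhrhhRhhR => hhrhhhRhhhR => hhrhhhnhhhR => hhrhhhnhhhn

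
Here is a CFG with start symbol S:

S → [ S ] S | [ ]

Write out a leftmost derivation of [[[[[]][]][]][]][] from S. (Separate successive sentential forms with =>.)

S => [S]S => [[S]S]S => [[[S]S]S]S => [[[[S]S]S]S]S => [[[[[]]S]S]S]S => [[[[[]][]]S]S]S => [[[[[]][]][]]S]S => [[[[[]][]][]][]]S => [[[[[]][]][]][]][]

S => [S]S   [S → [ S ] S]
[S]S => [[S]S]S   [S → [ S ] S]
[[S]S]S => [[[S]S]S]S   [S → [ S ] S]
[[[S]S]S]S => [[[[S]S]S]S]S   [S → [ S ] S]
[[[[S]S]S]S]S => [[[[[]]S]S]S]S   [S → [ ]]
[[[[[]]S]S]S]S => [[[[[]][]]S]S]S   [S → [ ]]
[[[[[]][]]S]S]S => [[[[[]][]][]]S]S   [S → [ ]]
[[[[[]][]][]]S]S => [[[[[]][]][]][]]S   [S → [ ]]
[[[[[]][]][]][]]S => [[[[[]][]][]][]][]   [S → [ ]]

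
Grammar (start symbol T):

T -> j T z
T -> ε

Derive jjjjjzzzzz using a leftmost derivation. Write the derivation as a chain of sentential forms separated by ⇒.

T⇒jTz⇒jjTzz⇒jjjTzzz⇒jjjjTzzzz⇒jjjjjTzzzzz⇒jjjjjzzzzz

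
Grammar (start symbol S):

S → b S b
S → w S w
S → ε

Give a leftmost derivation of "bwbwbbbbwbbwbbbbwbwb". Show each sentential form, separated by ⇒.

S⇒bSb⇒bwSwb⇒bwbSbwb⇒bwbwSwbwb⇒bwbwbSbwbwb⇒bwbwbbSbbwbwb⇒bwbwbbbSbbbwbwb⇒bwbwbbbbSbbbbwbwb⇒bwbwbbbbwSwbbbbwbwb⇒bwbwbbbbwbSbwbbbbwbwb⇒bwbwbbbbwbbwbbbbwbwb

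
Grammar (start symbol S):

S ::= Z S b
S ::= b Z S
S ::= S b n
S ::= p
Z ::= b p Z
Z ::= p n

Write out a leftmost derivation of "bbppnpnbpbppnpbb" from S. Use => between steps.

S => bZS   [S ::= b Z S]
bZS => bbpZS   [Z ::= b p Z]
bbpZS => bbppnS   [Z ::= p n]
bbppnS => bbppnZSb   [S ::= Z S b]
bbppnZSb => bbppnpnSb   [Z ::= p n]
bbppnpnSb => bbppnpnZSbb   [S ::= Z S b]
bbppnpnZSbb => bbppnpnbpZSbb   [Z ::= b p Z]
bbppnpnbpZSbb => bbppnpnbpbpZSbb   [Z ::= b p Z]
bbppnpnbpbpZSbb => bbppnpnbpbppnSbb   [Z ::= p n]
bbppnpnbpbppnSbb => bbppnpnbpbppnpbb   [S ::= p]

S => bZS => bbpZS => bbppnS => bbppnZSb => bbppnpnSb => bbppnpnZSbb => bbppnpnbpZSbb => bbppnpnbpbpZSbb => bbppnpnbpbppnSbb => bbppnpnbpbppnpbb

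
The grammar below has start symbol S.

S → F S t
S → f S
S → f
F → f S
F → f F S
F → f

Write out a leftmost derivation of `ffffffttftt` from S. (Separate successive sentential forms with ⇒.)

S ⇒ FSt ⇒ fSt ⇒ fFStt ⇒ ffSStt ⇒ fffSStt ⇒ fffFStStt ⇒ ffffStStt ⇒ ffffFSttStt ⇒ fffffSttStt ⇒ ffffffttStt ⇒ ffffffttftt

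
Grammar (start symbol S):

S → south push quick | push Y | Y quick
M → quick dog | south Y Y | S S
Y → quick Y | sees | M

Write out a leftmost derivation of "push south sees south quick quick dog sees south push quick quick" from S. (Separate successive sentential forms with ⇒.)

S ⇒ Y quick   [S → Y quick]
Y quick ⇒ M quick   [Y → M]
M quick ⇒ S S quick   [M → S S]
S S quick ⇒ push Y S quick   [S → push Y]
push Y S quick ⇒ push M S quick   [Y → M]
push M S quick ⇒ push south Y Y S quick   [M → south Y Y]
push south Y Y S quick ⇒ push south sees Y S quick   [Y → sees]
push south sees Y S quick ⇒ push south sees M S quick   [Y → M]
push south sees M S quick ⇒ push south sees south Y Y S quick   [M → south Y Y]
push south sees south Y Y S quick ⇒ push south sees south quick Y Y S quick   [Y → quick Y]
push south sees south quick Y Y S quick ⇒ push south sees south quick M Y S quick   [Y → M]
push south sees south quick M Y S quick ⇒ push south sees south quick quick dog Y S quick   [M → quick dog]
push south sees south quick quick dog Y S quick ⇒ push south sees south quick quick dog sees S quick   [Y → sees]
push south sees south quick quick dog sees S quick ⇒ push south sees south quick quick dog sees south push quick quick   [S → south push quick]

S ⇒ Y quick ⇒ M quick ⇒ S S quick ⇒ push Y S quick ⇒ push M S quick ⇒ push south Y Y S quick ⇒ push south sees Y S quick ⇒ push south sees M S quick ⇒ push south sees south Y Y S quick ⇒ push south sees south quick Y Y S quick ⇒ push south sees south quick M Y S quick ⇒ push south sees south quick quick dog Y S quick ⇒ push south sees south quick quick dog sees S quick ⇒ push south sees south quick quick dog sees south push quick quick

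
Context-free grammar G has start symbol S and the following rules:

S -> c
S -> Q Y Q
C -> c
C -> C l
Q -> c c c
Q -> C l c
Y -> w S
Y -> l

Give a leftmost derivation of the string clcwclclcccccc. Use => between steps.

S => QYQ => ClcYQ => clcYQ => clcwSQ => clcwQYQQ => clcwClcYQQ => clcwclcYQQ => clcwclclQQ => clcwclclcccQ => clcwclclcccccc

S => QYQ   [S -> Q Y Q]
QYQ => ClcYQ   [Q -> C l c]
ClcYQ => clcYQ   [C -> c]
clcYQ => clcwSQ   [Y -> w S]
clcwSQ => clcwQYQQ   [S -> Q Y Q]
clcwQYQQ => clcwClcYQQ   [Q -> C l c]
clcwClcYQQ => clcwclcYQQ   [C -> c]
clcwclcYQQ => clcwclclQQ   [Y -> l]
clcwclclQQ => clcwclclcccQ   [Q -> c c c]
clcwclclcccQ => clcwclclcccccc   [Q -> c c c]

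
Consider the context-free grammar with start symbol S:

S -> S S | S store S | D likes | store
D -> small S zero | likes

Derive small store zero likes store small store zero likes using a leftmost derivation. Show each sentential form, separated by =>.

S => S store S => D likes store S => small S zero likes store S => small store zero likes store S => small store zero likes store D likes => small store zero likes store small S zero likes => small store zero likes store small store zero likes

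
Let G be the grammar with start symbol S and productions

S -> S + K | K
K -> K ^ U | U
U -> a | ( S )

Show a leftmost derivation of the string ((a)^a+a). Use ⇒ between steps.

S ⇒ K   [S -> K]
K ⇒ U   [K -> U]
U ⇒ (S)   [U -> ( S )]
(S) ⇒ (S+K)   [S -> S + K]
(S+K) ⇒ (K+K)   [S -> K]
(K+K) ⇒ (K^U+K)   [K -> K ^ U]
(K^U+K) ⇒ (U^U+K)   [K -> U]
(U^U+K) ⇒ ((S)^U+K)   [U -> ( S )]
((S)^U+K) ⇒ ((K)^U+K)   [S -> K]
((K)^U+K) ⇒ ((U)^U+K)   [K -> U]
((U)^U+K) ⇒ ((a)^U+K)   [U -> a]
((a)^U+K) ⇒ ((a)^a+K)   [U -> a]
((a)^a+K) ⇒ ((a)^a+U)   [K -> U]
((a)^a+U) ⇒ ((a)^a+a)   [U -> a]

S ⇒ K ⇒ U ⇒ (S) ⇒ (S+K) ⇒ (K+K) ⇒ (K^U+K) ⇒ (U^U+K) ⇒ ((S)^U+K) ⇒ ((K)^U+K) ⇒ ((U)^U+K) ⇒ ((a)^U+K) ⇒ ((a)^a+K) ⇒ ((a)^a+U) ⇒ ((a)^a+a)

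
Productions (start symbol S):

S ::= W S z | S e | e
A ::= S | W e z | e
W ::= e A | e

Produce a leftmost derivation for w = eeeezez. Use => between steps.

S => WSz   [S ::= W S z]
WSz => eASz   [W ::= e A]
eASz => eSSz   [A ::= S]
eSSz => eWSzSz   [S ::= W S z]
eWSzSz => eeASzSz   [W ::= e A]
eeASzSz => eeeSzSz   [A ::= e]
eeeSzSz => eeeezSz   [S ::= e]
eeeezSz => eeeezez   [S ::= e]

S => WSz => eASz => eSSz => eWSzSz => eeASzSz => eeeSzSz => eeeezSz => eeeezez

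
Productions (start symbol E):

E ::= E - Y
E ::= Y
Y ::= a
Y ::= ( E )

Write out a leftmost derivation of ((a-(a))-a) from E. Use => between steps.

E=>Y=>(E)=>(E-Y)=>(Y-Y)=>((E)-Y)=>((E-Y)-Y)=>((Y-Y)-Y)=>((a-Y)-Y)=>((a-(E))-Y)=>((a-(Y))-Y)=>((a-(a))-Y)=>((a-(a))-a)

E => Y   [E ::= Y]
Y => (E)   [Y ::= ( E )]
(E) => (E-Y)   [E ::= E - Y]
(E-Y) => (Y-Y)   [E ::= Y]
(Y-Y) => ((E)-Y)   [Y ::= ( E )]
((E)-Y) => ((E-Y)-Y)   [E ::= E - Y]
((E-Y)-Y) => ((Y-Y)-Y)   [E ::= Y]
((Y-Y)-Y) => ((a-Y)-Y)   [Y ::= a]
((a-Y)-Y) => ((a-(E))-Y)   [Y ::= ( E )]
((a-(E))-Y) => ((a-(Y))-Y)   [E ::= Y]
((a-(Y))-Y) => ((a-(a))-Y)   [Y ::= a]
((a-(a))-Y) => ((a-(a))-a)   [Y ::= a]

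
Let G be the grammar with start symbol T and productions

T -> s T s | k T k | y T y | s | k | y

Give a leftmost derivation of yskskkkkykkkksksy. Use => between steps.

T => yTy   [T -> y T y]
yTy => ysTsy   [T -> s T s]
ysTsy => yskTksy   [T -> k T k]
yskTksy => ysksTsksy   [T -> s T s]
ysksTsksy => yskskTksksy   [T -> k T k]
yskskTksksy => yskskkTkksksy   [T -> k T k]
yskskkTkksksy => yskskkkTkkksksy   [T -> k T k]
yskskkkTkkksksy => yskskkkkTkkkksksy   [T -> k T k]
yskskkkkTkkkksksy => yskskkkkykkkksksy   [T -> y]

T => yTy => ysTsy => yskTksy => ysksTsksy => yskskTksksy => yskskkTkksksy => yskskkkTkkksksy => yskskkkkTkkkksksy => yskskkkkykkkksksy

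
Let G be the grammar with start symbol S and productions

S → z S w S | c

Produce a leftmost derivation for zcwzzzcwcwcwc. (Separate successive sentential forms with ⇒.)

S⇒zSwS⇒zcwS⇒zcwzSwS⇒zcwzzSwSwS⇒zcwzzzSwSwSwS⇒zcwzzzcwSwSwS⇒zcwzzzcwcwSwS⇒zcwzzzcwcwcwS⇒zcwzzzcwcwcwc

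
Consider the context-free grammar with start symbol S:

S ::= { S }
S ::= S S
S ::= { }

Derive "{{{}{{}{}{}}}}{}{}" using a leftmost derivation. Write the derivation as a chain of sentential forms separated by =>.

S => SS => SSS => {S}SS => {{S}}SS => {{SS}}SS => {{{}S}}SS => {{{}{S}}}SS => {{{}{SS}}}SS => {{{}{SSS}}}SS => {{{}{{}SS}}}SS => {{{}{{}{}S}}}SS => {{{}{{}{}{}}}}SS => {{{}{{}{}{}}}}{}S => {{{}{{}{}{}}}}{}{}

S => SS   [S ::= S S]
SS => SSS   [S ::= S S]
SSS => {S}SS   [S ::= { S }]
{S}SS => {{S}}SS   [S ::= { S }]
{{S}}SS => {{SS}}SS   [S ::= S S]
{{SS}}SS => {{{}S}}SS   [S ::= { }]
{{{}S}}SS => {{{}{S}}}SS   [S ::= { S }]
{{{}{S}}}SS => {{{}{SS}}}SS   [S ::= S S]
{{{}{SS}}}SS => {{{}{SSS}}}SS   [S ::= S S]
{{{}{SSS}}}SS => {{{}{{}SS}}}SS   [S ::= { }]
{{{}{{}SS}}}SS => {{{}{{}{}S}}}SS   [S ::= { }]
{{{}{{}{}S}}}SS => {{{}{{}{}{}}}}SS   [S ::= { }]
{{{}{{}{}{}}}}SS => {{{}{{}{}{}}}}{}S   [S ::= { }]
{{{}{{}{}{}}}}{}S => {{{}{{}{}{}}}}{}{}   [S ::= { }]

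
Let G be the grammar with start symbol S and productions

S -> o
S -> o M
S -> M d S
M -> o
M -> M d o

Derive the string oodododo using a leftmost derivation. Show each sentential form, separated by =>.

S => oM => oMdo => oMdodo => oMdododo => oodododo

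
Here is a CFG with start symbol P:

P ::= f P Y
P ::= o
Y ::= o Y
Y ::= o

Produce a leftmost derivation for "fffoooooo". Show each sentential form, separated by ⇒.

P ⇒ fPY   [P ::= f P Y]
fPY ⇒ ffPYY   [P ::= f P Y]
ffPYY ⇒ fffPYYY   [P ::= f P Y]
fffPYYY ⇒ fffoYYY   [P ::= o]
fffoYYY ⇒ fffooYYY   [Y ::= o Y]
fffooYYY ⇒ fffoooYY   [Y ::= o]
fffoooYY ⇒ fffooooY   [Y ::= o]
fffooooY ⇒ fffoooooY   [Y ::= o Y]
fffoooooY ⇒ fffoooooo   [Y ::= o]

P⇒fPY⇒ffPYY⇒fffPYYY⇒fffoYYY⇒fffooYYY⇒fffoooYY⇒fffooooY⇒fffoooooY⇒fffoooooo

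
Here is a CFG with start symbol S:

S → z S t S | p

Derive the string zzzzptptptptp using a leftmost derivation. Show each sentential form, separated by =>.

S=>zStS=>zzStStS=>zzzStStStS=>zzzzStStStStS=>zzzzptStStStS=>zzzzptptStStS=>zzzzptptptStS=>zzzzptptptptS=>zzzzptptptptp

S => zStS   [S → z S t S]
zStS => zzStStS   [S → z S t S]
zzStStS => zzzStStStS   [S → z S t S]
zzzStStStS => zzzzStStStStS   [S → z S t S]
zzzzStStStStS => zzzzptStStStS   [S → p]
zzzzptStStStS => zzzzptptStStS   [S → p]
zzzzptptStStS => zzzzptptptStS   [S → p]
zzzzptptptStS => zzzzptptptptS   [S → p]
zzzzptptptptS => zzzzptptptptp   [S → p]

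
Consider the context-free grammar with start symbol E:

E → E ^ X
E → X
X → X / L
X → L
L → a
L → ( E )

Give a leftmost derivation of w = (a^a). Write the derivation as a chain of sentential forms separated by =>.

E => X   [E → X]
X => L   [X → L]
L => (E)   [L → ( E )]
(E) => (E^X)   [E → E ^ X]
(E^X) => (X^X)   [E → X]
(X^X) => (L^X)   [X → L]
(L^X) => (a^X)   [L → a]
(a^X) => (a^L)   [X → L]
(a^L) => (a^a)   [L → a]

E=>X=>L=>(E)=>(E^X)=>(X^X)=>(L^X)=>(a^X)=>(a^L)=>(a^a)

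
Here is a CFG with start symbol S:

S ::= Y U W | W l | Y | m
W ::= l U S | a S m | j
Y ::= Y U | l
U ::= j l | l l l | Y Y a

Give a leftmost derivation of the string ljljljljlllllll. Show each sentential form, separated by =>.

S => Y   [S ::= Y]
Y => YU   [Y ::= Y U]
YU => YUU   [Y ::= Y U]
YUU => YUUU   [Y ::= Y U]
YUUU => YUUUU   [Y ::= Y U]
YUUUU => YUUUUU   [Y ::= Y U]
YUUUUU => YUUUUUU   [Y ::= Y U]
YUUUUUU => lUUUUUU   [Y ::= l]
lUUUUUU => ljlUUUUU   [U ::= j l]
ljlUUUUU => ljljlUUUU   [U ::= j l]
ljljlUUUU => ljljljlUUU   [U ::= j l]
ljljljlUUU => ljljljljlUU   [U ::= j l]
ljljljljlUU => ljljljljllllU   [U ::= l l l]
ljljljljllllU => ljljljljlllllll   [U ::= l l l]

S => Y => YU => YUU => YUUU => YUUUU => YUUUUU => YUUUUUU => lUUUUUU => ljlUUUUU => ljljlUUUU => ljljljlUUU => ljljljljlUU => ljljljljllllU => ljljljljlllllll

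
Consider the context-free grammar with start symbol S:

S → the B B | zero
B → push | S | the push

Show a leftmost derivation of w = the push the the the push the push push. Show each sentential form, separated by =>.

S => the B B => the push B => the push S => the push the B B => the push the S B => the push the the B B B => the push the the the push B B => the push the the the push the push B => the push the the the push the push push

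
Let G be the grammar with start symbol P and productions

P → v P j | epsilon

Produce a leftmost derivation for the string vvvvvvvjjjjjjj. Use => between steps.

P => vPj => vvPjj => vvvPjjj => vvvvPjjjj => vvvvvPjjjjj => vvvvvvPjjjjjj => vvvvvvvPjjjjjjj => vvvvvvvjjjjjjj

P => vPj   [P → v P j]
vPj => vvPjj   [P → v P j]
vvPjj => vvvPjjj   [P → v P j]
vvvPjjj => vvvvPjjjj   [P → v P j]
vvvvPjjjj => vvvvvPjjjjj   [P → v P j]
vvvvvPjjjjj => vvvvvvPjjjjjj   [P → v P j]
vvvvvvPjjjjjj => vvvvvvvPjjjjjjj   [P → v P j]
vvvvvvvPjjjjjjj => vvvvvvvjjjjjjj   [P → epsilon]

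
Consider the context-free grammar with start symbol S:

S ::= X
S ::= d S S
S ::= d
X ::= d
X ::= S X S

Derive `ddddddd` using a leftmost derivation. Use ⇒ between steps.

S ⇒ dSS   [S ::= d S S]
dSS ⇒ ddS   [S ::= d]
ddS ⇒ dddSS   [S ::= d S S]
dddSS ⇒ ddddS   [S ::= d]
ddddS ⇒ dddddSS   [S ::= d S S]
dddddSS ⇒ dddddXS   [S ::= X]
dddddXS ⇒ ddddddS   [X ::= d]
ddddddS ⇒ ddddddX   [S ::= X]
ddddddX ⇒ ddddddd   [X ::= d]

S ⇒ dSS ⇒ ddS ⇒ dddSS ⇒ ddddS ⇒ dddddSS ⇒ dddddXS ⇒ ddddddS ⇒ ddddddX ⇒ ddddddd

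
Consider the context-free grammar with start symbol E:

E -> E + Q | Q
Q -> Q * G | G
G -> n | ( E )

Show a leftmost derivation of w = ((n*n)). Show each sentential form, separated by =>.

E => Q => G => (E) => (Q) => (G) => ((E)) => ((Q)) => ((Q*G)) => ((G*G)) => ((n*G)) => ((n*n))

E => Q   [E -> Q]
Q => G   [Q -> G]
G => (E)   [G -> ( E )]
(E) => (Q)   [E -> Q]
(Q) => (G)   [Q -> G]
(G) => ((E))   [G -> ( E )]
((E)) => ((Q))   [E -> Q]
((Q)) => ((Q*G))   [Q -> Q * G]
((Q*G)) => ((G*G))   [Q -> G]
((G*G)) => ((n*G))   [G -> n]
((n*G)) => ((n*n))   [G -> n]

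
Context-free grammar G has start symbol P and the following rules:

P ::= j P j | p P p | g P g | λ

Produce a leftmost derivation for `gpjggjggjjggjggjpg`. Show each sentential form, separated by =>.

P => gPg   [P ::= g P g]
gPg => gpPpg   [P ::= p P p]
gpPpg => gpjPjpg   [P ::= j P j]
gpjPjpg => gpjgPgjpg   [P ::= g P g]
gpjgPgjpg => gpjggPggjpg   [P ::= g P g]
gpjggPggjpg => gpjggjPjggjpg   [P ::= j P j]
gpjggjPjggjpg => gpjggjgPgjggjpg   [P ::= g P g]
gpjggjgPgjggjpg => gpjggjggPggjggjpg   [P ::= g P g]
gpjggjggPggjggjpg => gpjggjggjPjggjggjpg   [P ::= j P j]
gpjggjggjPjggjggjpg => gpjggjggjjggjggjpg   [P ::= λ]

P => gPg => gpPpg => gpjPjpg => gpjgPgjpg => gpjggPggjpg => gpjggjPjggjpg => gpjggjgPgjggjpg => gpjggjggPggjggjpg => gpjggjggjPjggjggjpg => gpjggjggjjggjggjpg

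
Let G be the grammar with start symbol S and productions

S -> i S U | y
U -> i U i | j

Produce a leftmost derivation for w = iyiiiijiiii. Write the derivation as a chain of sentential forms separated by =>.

S => iSU   [S -> i S U]
iSU => iyU   [S -> y]
iyU => iyiUi   [U -> i U i]
iyiUi => iyiiUii   [U -> i U i]
iyiiUii => iyiiiUiii   [U -> i U i]
iyiiiUiii => iyiiiiUiiii   [U -> i U i]
iyiiiiUiiii => iyiiiijiiii   [U -> j]

S => iSU => iyU => iyiUi => iyiiUii => iyiiiUiii => iyiiiiUiiii => iyiiiijiiii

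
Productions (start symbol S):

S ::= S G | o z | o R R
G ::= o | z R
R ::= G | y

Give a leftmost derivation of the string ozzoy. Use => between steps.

S => oRR   [S ::= o R R]
oRR => oGR   [R ::= G]
oGR => ozRR   [G ::= z R]
ozRR => ozGR   [R ::= G]
ozGR => ozzRR   [G ::= z R]
ozzRR => ozzGR   [R ::= G]
ozzGR => ozzoR   [G ::= o]
ozzoR => ozzoy   [R ::= y]

S => oRR => oGR => ozRR => ozGR => ozzRR => ozzGR => ozzoR => ozzoy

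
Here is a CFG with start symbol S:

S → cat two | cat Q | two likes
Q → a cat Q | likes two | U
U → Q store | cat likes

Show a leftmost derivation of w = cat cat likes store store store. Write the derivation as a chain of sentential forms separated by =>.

S => cat Q   [S → cat Q]
cat Q => cat U   [Q → U]
cat U => cat Q store   [U → Q store]
cat Q store => cat U store   [Q → U]
cat U store => cat Q store store   [U → Q store]
cat Q store store => cat U store store   [Q → U]
cat U store store => cat Q store store store   [U → Q store]
cat Q store store store => cat U store store store   [Q → U]
cat U store store store => cat cat likes store store store   [U → cat likes]

S => cat Q => cat U => cat Q store => cat U store => cat Q store store => cat U store store => cat Q store store store => cat U store store store => cat cat likes store store store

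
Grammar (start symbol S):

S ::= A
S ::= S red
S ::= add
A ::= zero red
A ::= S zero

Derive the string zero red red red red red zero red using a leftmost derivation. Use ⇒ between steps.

S ⇒ S red ⇒ A red ⇒ S zero red ⇒ S red zero red ⇒ S red red zero red ⇒ S red red red zero red ⇒ S red red red red zero red ⇒ A red red red red zero red ⇒ zero red red red red red zero red

S ⇒ S red   [S ::= S red]
S red ⇒ A red   [S ::= A]
A red ⇒ S zero red   [A ::= S zero]
S zero red ⇒ S red zero red   [S ::= S red]
S red zero red ⇒ S red red zero red   [S ::= S red]
S red red zero red ⇒ S red red red zero red   [S ::= S red]
S red red red zero red ⇒ S red red red red zero red   [S ::= S red]
S red red red red zero red ⇒ A red red red red zero red   [S ::= A]
A red red red red zero red ⇒ zero red red red red red zero red   [A ::= zero red]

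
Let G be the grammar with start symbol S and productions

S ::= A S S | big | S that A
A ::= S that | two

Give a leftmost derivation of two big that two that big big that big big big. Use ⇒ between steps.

S ⇒ A S S ⇒ two S S ⇒ two A S S S ⇒ two S that S S S ⇒ two A S S that S S S ⇒ two S that S S that S S S ⇒ two S that A that S S that S S S ⇒ two big that A that S S that S S S ⇒ two big that two that S S that S S S ⇒ two big that two that big S that S S S ⇒ two big that two that big big that S S S ⇒ two big that two that big big that big S S ⇒ two big that two that big big that big big S ⇒ two big that two that big big that big big big

S ⇒ A S S   [S ::= A S S]
A S S ⇒ two S S   [A ::= two]
two S S ⇒ two A S S S   [S ::= A S S]
two A S S S ⇒ two S that S S S   [A ::= S that]
two S that S S S ⇒ two A S S that S S S   [S ::= A S S]
two A S S that S S S ⇒ two S that S S that S S S   [A ::= S that]
two S that S S that S S S ⇒ two S that A that S S that S S S   [S ::= S that A]
two S that A that S S that S S S ⇒ two big that A that S S that S S S   [S ::= big]
two big that A that S S that S S S ⇒ two big that two that S S that S S S   [A ::= two]
two big that two that S S that S S S ⇒ two big that two that big S that S S S   [S ::= big]
two big that two that big S that S S S ⇒ two big that two that big big that S S S   [S ::= big]
two big that two that big big that S S S ⇒ two big that two that big big that big S S   [S ::= big]
two big that two that big big that big S S ⇒ two big that two that big big that big big S   [S ::= big]
two big that two that big big that big big S ⇒ two big that two that big big that big big big   [S ::= big]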